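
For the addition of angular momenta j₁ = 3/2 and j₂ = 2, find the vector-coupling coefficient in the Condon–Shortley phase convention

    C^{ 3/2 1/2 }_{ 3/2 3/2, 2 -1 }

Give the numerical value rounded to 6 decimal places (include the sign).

+√(2/5) = +0.632456

√[4·2!1!2!/6! · 3!0!1!3!2!1!] = √(8/5)
  +(−1)^0/∏(0,2,0,1,1,1)! = 1/2  (running 1/2)
⟨..|..⟩ = √(8/5)·(1/2) = +0.632456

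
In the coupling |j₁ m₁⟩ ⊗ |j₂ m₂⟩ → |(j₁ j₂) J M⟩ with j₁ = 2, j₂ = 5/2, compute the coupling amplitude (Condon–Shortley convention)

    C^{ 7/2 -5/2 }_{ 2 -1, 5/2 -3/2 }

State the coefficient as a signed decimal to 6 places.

triangle: 1!·3!·4!/9! = 144/362880
(j±m)!: 1!·3!·1!·4!·1!·6! = 103680
prefactor² = (2J+1)·Δ·N² = 2304/7
  k=0: +1/(0!·1!·3!·1!·0!·3!) = 1/36
  k=1: −1/(1!·0!·2!·0!·1!·4!) = -1/48
Σ = 1/144  ⇒  CG² = 2304/7·1/144² = 1/63
CG = +√(1/63) = +0.125988

+√(1/63) = +0.125988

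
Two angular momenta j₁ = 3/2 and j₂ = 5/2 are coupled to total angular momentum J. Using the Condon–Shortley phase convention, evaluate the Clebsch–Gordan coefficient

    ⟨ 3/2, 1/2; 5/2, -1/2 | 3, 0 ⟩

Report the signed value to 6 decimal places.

√[7·1!2!4!/8! · 2!1!2!3!3!3!] = √(36/5)
  +(−1)^0/∏(0,1,1,2,1,2)! = 1/4  (running 1/4)
  +(−1)^1/∏(1,0,0,1,2,3)! = -1/12  (running 1/6)
⟨..|..⟩ = √(36/5)·(1/6) = +0.447214

+0.447214  (= +√(1/5))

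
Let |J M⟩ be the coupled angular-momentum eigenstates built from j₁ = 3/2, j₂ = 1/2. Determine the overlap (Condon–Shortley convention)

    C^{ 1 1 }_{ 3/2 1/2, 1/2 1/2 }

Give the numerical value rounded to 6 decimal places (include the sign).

−√(1/4) ≈ -0.500000

j₁+j₂−J=1  J+j₁−j₂=2  J−j₁+j₂=0  j₁+j₂+J+1=4
(j₁±m₁, j₂±m₂, J±M) = (2,1,1,0,2,0)
P² = 1
sum k=1..1:
  [1] −1/2 = -1/2
S = -1/2
C² = P²·S² = 1/4 ; C = -0.500000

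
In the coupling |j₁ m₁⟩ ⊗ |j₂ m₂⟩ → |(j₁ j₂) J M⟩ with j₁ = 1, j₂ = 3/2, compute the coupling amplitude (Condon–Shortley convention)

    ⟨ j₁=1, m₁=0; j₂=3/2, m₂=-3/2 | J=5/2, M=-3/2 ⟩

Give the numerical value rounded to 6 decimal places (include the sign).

√[6·0!2!3!/6! · 1!1!0!3!1!4!] = √(72/5)
  +(−1)^0/∏(0,0,1,0,1,3)! = 1/6  (running 1/6)
⟨..|..⟩ = √(72/5)·(1/6) = +0.632456

+√(2/5) = +0.632456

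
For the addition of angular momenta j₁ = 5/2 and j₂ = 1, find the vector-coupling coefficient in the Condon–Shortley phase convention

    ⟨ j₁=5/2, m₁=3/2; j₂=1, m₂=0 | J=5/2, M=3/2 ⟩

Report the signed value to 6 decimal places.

+0.507093

√[6·1!4!1!/7! · 4!1!1!1!4!1!] = √(576/35)
  +(−1)^0/∏(0,1,1,1,3,0)! = 1/6  (running 1/6)
  +(−1)^1/∏(1,0,0,0,4,1)! = -1/24  (running 1/8)
⟨..|..⟩ = √(576/35)·(1/8) = +0.507093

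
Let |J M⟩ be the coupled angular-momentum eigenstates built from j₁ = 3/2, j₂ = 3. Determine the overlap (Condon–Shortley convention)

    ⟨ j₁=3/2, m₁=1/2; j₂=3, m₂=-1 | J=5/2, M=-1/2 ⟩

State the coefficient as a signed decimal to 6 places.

√[6·2!1!4!/8! · 2!1!2!4!2!3!] = √(288/35)
  +(−1)^0/∏(0,2,1,2,0,2)! = 1/8  (running 1/8)
  +(−1)^1/∏(1,1,0,1,1,3)! = -1/6  (running -1/24)
⟨..|..⟩ = √(288/35)·(-1/24) = -0.119523

-0.119523  (= −√(1/70))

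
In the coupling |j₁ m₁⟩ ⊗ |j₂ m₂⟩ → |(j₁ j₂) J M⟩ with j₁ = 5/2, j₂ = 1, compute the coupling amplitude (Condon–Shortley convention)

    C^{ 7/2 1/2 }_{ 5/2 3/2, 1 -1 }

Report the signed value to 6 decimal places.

√[8·0!5!2!/8! · 4!1!0!2!4!3!] = √(2304/7)
  +(−1)^0/∏(0,0,1,0,4,2)! = 1/48  (running 1/48)
⟨..|..⟩ = √(2304/7)·(1/48) = +0.377964

+√(1/7) ≈ +0.377964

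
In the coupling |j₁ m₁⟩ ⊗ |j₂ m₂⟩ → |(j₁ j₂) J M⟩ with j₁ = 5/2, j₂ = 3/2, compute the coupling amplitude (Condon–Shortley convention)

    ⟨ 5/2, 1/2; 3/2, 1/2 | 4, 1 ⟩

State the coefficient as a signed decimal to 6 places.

+0.731925

triangle: 0!*5!*3!/9! = 720/362880
(j±m)!: 3!*2!*2!*1!*5!*3! = 17280
prefactor² = (2J+1)*Δ*N² = 2160/7
  k=0: +1/(0!*0!*2!*2!*3!*1!) = 1/24
Σ = 1/24  ⇒  CG² = 2160/7*1/24² = 15/28
CG = +√(15/28) = +0.731925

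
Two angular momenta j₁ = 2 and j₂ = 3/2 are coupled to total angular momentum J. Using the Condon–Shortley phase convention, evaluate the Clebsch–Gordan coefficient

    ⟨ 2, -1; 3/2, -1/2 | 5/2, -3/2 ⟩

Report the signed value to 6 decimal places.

-0.169031

j₁+j₂−J=1  J+j₁−j₂=3  J−j₁+j₂=2  j₁+j₂+J+1=7
(j₁±m₁, j₂±m₂, J±M) = (1,3,1,2,1,4)
P² = 144/35
sum k=0..1:
  [0] +1/6 = 1/6
  [1] −1/4 = -1/4
S = -1/12
C² = P²·S² = 1/35 ; C = -0.169031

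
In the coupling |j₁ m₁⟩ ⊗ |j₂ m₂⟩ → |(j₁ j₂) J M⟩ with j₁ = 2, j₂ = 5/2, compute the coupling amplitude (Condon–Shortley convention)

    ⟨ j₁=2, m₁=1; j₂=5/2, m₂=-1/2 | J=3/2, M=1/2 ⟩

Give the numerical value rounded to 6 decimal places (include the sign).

−√(5/21) = -0.487950

√[4·3!1!2!/7! · 3!1!2!3!2!1!] = √(48/35)
  +(−1)^0/∏(0,3,1,2,0,0)! = 1/12  (running 1/12)
  +(−1)^1/∏(1,2,0,1,1,1)! = -1/2  (running -5/12)
⟨..|..⟩ = √(48/35)·(-5/12) = -0.487950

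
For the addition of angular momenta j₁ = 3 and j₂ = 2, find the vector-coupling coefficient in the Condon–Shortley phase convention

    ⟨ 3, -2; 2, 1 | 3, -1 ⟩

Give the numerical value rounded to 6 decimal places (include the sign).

j₁+j₂−J=2  J+j₁−j₂=4  J−j₁+j₂=2  j₁+j₂+J+1=9
(j₁±m₁, j₂±m₂, J±M) = (1,5,3,1,2,4)
P² = 64
sum k=1..2:
  [1] −1/48 = -1/48
  [2] +1/12 = 1/12
S = 1/16
C² = P²·S² = 1/4 ; C = +0.500000

+0.500000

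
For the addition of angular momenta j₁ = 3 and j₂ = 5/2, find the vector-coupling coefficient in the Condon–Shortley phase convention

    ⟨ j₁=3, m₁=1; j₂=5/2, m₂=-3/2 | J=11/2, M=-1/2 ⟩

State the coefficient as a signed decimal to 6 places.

√[12·0!6!5!/12! · 4!2!1!4!5!6!] = √(16588800/77)
  +(−1)^0/∏(0,0,2,1,4,4)! = 1/1152  (running 1/1152)
⟨..|..⟩ = √(16588800/77)·(1/1152) = +0.402911

+0.402911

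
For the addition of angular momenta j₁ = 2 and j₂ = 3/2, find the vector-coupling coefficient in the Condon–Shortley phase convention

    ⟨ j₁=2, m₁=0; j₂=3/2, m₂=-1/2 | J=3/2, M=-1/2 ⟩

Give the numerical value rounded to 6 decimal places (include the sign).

j₁+j₂−J=2  J+j₁−j₂=2  J−j₁+j₂=1  j₁+j₂+J+1=6
(j₁±m₁, j₂±m₂, J±M) = (2,2,1,2,1,2)
P² = 16/45
sum k=0..1:
  [0] +1/4 = 1/4
  [1] −1/1 = -1
S = -3/4
C² = P²·S² = 1/5 ; C = -0.447214

−√(1/5) ≈ -0.447214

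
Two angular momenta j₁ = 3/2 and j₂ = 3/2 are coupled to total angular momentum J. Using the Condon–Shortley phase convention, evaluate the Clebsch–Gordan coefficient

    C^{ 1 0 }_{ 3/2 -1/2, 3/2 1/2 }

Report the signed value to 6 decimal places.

-0.223607

√[3·2!1!1!/5! · 1!2!2!1!1!1!] = √(1/5)
  +(−1)^1/∏(1,1,1,1,0,0)! = -1  (running -1)
  +(−1)^2/∏(2,0,0,0,1,1)! = 1/2  (running -1/2)
⟨..|..⟩ = √(1/5)·(-1/2) = -0.223607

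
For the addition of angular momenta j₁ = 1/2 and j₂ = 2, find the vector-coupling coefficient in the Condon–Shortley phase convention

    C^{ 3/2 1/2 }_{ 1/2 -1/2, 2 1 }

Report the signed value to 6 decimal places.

j₁+j₂−J=1  J+j₁−j₂=0  J−j₁+j₂=3  j₁+j₂+J+1=5
(j₁±m₁, j₂±m₂, J±M) = (0,1,3,1,2,1)
P² = 12/5
sum k=1..1:
  [1] −1/2 = -1/2
S = -1/2
C² = P²·S² = 3/5 ; C = -0.774597

-0.774597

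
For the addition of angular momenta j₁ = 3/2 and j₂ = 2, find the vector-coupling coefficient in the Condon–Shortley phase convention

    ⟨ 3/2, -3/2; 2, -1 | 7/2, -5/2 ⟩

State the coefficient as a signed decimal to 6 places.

+√(4/7) ≈ +0.755929

√[8·0!3!4!/8! · 0!3!1!3!1!6!] = √(5184/7)
  +(−1)^0/∏(0,0,3,1,0,3)! = 1/36  (running 1/36)
⟨..|..⟩ = √(5184/7)·(1/36) = +0.755929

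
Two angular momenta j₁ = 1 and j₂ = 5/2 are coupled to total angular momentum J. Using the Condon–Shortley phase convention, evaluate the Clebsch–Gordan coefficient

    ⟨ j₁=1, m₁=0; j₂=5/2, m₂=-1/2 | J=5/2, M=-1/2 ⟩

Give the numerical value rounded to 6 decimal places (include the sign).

+0.169031

triangle: 1!·1!·4!/7! = 24/5040
(j±m)!: 1!·1!·2!·3!·2!·3! = 144
prefactor² = (2J+1)·Δ·N² = 144/35
  k=0: +1/(0!·1!·1!·2!·0!·2!) = 1/4
  k=1: −1/(1!·0!·0!·1!·1!·3!) = -1/6
Σ = 1/12  ⇒  CG² = 144/35·1/12² = 1/35
CG = +√(1/35) = +0.169031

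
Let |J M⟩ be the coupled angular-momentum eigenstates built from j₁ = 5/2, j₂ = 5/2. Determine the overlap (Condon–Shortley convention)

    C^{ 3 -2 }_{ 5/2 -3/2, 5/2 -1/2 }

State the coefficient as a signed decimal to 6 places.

-0.288675  (= −√(1/12))

j₁+j₂−J=2  J+j₁−j₂=3  J−j₁+j₂=3  j₁+j₂+J+1=9
(j₁±m₁, j₂±m₂, J±M) = (1,4,2,3,1,5)
P² = 48
sum k=1..2:
  [1] −1/12 = -1/12
  [2] +1/24 = 1/24
S = -1/24
C² = P²·S² = 1/12 ; C = -0.288675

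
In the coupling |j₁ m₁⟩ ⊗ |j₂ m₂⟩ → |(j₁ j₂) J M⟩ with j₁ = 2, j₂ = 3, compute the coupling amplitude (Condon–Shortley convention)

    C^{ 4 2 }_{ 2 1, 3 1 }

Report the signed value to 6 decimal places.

j₁+j₂−J=1  J+j₁−j₂=3  J−j₁+j₂=5  j₁+j₂+J+1=10
(j₁±m₁, j₂±m₂, J±M) = (3,1,4,2,6,2)
P² = 5184/7
sum k=0..1:
  [0] +1/48 = 1/48
  [1] −1/72 = -1/72
S = 1/144
C² = P²·S² = 1/28 ; C = +0.188982

+√(1/28) ≈ +0.188982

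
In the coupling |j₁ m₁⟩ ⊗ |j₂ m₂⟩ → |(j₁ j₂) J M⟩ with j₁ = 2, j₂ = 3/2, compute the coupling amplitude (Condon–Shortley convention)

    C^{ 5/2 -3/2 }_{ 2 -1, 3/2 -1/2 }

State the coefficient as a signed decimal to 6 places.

triangle: 1!×3!×2!/7! = 12/5040
(j±m)!: 1!×3!×1!×2!×1!×4! = 288
prefactor² = (2J+1)×Δ×N² = 144/35
  k=0: +1/(0!×1!×3!×1!×0!×1!) = 1/6
  k=1: −1/(1!×0!×2!×0!×1!×2!) = -1/4
Σ = -1/12  ⇒  CG² = 144/35×(-1/12)² = 1/35
CG = −√(1/35) = -0.169031

-0.169031  (= −√(1/35))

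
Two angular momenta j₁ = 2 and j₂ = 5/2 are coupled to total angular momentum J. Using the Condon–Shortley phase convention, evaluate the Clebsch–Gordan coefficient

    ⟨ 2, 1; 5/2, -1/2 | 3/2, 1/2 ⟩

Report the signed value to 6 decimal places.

√[4·3!1!2!/7! · 3!1!2!3!2!1!] = √(48/35)
  +(−1)^0/∏(0,3,1,2,0,0)! = 1/12  (running 1/12)
  +(−1)^1/∏(1,2,0,1,1,1)! = -1/2  (running -5/12)
⟨..|..⟩ = √(48/35)·(-5/12) = -0.487950

-0.487950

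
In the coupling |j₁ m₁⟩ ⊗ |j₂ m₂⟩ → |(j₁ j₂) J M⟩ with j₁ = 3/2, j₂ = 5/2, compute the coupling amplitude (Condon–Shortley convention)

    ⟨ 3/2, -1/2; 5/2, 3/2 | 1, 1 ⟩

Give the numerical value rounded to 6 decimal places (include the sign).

+√(3/10) ≈ +0.547723

j₁+j₂−J=3  J+j₁−j₂=0  J−j₁+j₂=2  j₁+j₂+J+1=6
(j₁±m₁, j₂±m₂, J±M) = (1,2,4,1,2,0)
P² = 24/5
sum k=2..2:
  [2] +1/4 = 1/4
S = 1/4
C² = P²·S² = 3/10 ; C = +0.547723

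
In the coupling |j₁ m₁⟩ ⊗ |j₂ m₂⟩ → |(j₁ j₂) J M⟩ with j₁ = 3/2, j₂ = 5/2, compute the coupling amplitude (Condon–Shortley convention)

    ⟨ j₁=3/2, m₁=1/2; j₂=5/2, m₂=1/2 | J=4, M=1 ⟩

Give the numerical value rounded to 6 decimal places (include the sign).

√[9·0!3!5!/9! · 2!1!3!2!5!3!] = √(2160/7)
  +(−1)^0/∏(0,0,1,3,2,2)! = 1/24  (running 1/24)
⟨..|..⟩ = √(2160/7)·(1/24) = +0.731925

+0.731925  (= +√(15/28))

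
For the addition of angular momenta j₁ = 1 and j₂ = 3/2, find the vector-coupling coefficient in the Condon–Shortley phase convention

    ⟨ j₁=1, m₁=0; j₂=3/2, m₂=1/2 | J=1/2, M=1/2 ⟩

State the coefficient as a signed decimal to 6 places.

−√(1/3) ≈ -0.577350

√[2·2!0!1!/4! · 1!1!2!1!1!0!] = √(1/3)
  +(−1)^1/∏(1,1,0,1,0,0)! = -1  (running -1)
⟨..|..⟩ = √(1/3)·(-1) = -0.577350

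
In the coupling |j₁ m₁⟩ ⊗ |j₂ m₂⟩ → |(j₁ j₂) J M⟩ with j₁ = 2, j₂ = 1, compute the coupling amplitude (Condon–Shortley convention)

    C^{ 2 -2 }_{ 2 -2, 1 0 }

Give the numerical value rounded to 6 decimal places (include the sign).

triangle: 1!*3!*1!/6! = 6/720
(j±m)!: 0!*4!*1!*1!*0!*4! = 576
prefactor² = (2J+1)*Δ*N² = 24
  k=1: −1/(1!*0!*3!*0!*0!*1!) = -1/6
Σ = -1/6  ⇒  CG² = 24*(-1/6)² = 2/3
CG = −√(2/3) = -0.816497

−√(2/3) ≈ -0.816497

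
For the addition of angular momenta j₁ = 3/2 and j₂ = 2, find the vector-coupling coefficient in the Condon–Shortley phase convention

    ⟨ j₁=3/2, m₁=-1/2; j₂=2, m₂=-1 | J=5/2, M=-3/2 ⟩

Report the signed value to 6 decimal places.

+0.169031  (= +√(1/35))

j₁+j₂−J=1  J+j₁−j₂=2  J−j₁+j₂=3  j₁+j₂+J+1=7
(j₁±m₁, j₂±m₂, J±M) = (1,2,1,3,1,4)
P² = 144/35
sum k=0..1:
  [0] +1/4 = 1/4
  [1] −1/6 = -1/6
S = 1/12
C² = P²·S² = 1/35 ; C = +0.169031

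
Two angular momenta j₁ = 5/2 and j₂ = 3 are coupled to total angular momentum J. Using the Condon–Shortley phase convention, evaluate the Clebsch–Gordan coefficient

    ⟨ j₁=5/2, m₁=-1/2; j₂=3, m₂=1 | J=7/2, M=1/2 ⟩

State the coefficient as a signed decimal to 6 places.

√[8·2!3!4!/10! · 2!3!4!2!4!3!] = √(9216/175)
  +(−1)^0/∏(0,2,3,4,0,0)! = 1/288  (running 1/288)
  +(−1)^1/∏(1,1,2,3,1,1)! = -1/12  (running -23/288)
  +(−1)^2/∏(2,0,1,2,2,2)! = 1/16  (running -5/288)
⟨..|..⟩ = √(9216/175)·(-5/288) = -0.125988

-0.125988  (= −√(1/63))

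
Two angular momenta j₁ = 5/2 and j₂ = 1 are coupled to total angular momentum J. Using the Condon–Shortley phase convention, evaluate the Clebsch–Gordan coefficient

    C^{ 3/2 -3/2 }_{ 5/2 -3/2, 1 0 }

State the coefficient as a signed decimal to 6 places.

triangle: 2!·3!·0!/6! = 12/720
(j±m)!: 1!·4!·1!·1!·0!·3! = 144
prefactor² = (2J+1)·Δ·N² = 48/5
  k=1: −1/(1!·1!·3!·0!·0!·0!) = -1/6
Σ = -1/6  ⇒  CG² = 48/5·(-1/6)² = 4/15
CG = −√(4/15) = -0.516398

−√(4/15) = -0.516398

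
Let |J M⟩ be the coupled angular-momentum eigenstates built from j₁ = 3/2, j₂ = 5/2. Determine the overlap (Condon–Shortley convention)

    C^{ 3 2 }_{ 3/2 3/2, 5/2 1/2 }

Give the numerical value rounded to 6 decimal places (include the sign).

+0.707107  (= +√(1/2))

√[7·1!2!4!/8! · 3!0!3!2!5!1!] = √(72)
  +(−1)^0/∏(0,1,0,3,2,1)! = 1/12  (running 1/12)
⟨..|..⟩ = √(72)·(1/12) = +0.707107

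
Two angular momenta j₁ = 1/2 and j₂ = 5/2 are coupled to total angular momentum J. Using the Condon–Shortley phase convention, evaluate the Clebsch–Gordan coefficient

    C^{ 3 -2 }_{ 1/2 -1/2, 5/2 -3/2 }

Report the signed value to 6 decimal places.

triangle: 0!·1!·5!/7! = 120/5040
(j±m)!: 0!·1!·1!·4!·1!·5! = 2880
prefactor² = (2J+1)·Δ·N² = 480
  k=0: +1/(0!·0!·1!·1!·0!·4!) = 1/24
Σ = 1/24  ⇒  CG² = 480·1/24² = 5/6
CG = +√(5/6) = +0.912871

+0.912871  (= +√(5/6))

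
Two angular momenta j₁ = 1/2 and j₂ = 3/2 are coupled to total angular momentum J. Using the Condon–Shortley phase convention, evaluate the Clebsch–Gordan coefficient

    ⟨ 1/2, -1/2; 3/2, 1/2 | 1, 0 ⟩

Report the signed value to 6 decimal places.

√[3·1!0!2!/4! · 0!1!2!1!1!1!] = √(1/2)
  +(−1)^1/∏(1,0,0,1,0,1)! = -1  (running -1)
⟨..|..⟩ = √(1/2)·(-1) = -0.707107

−√(1/2) = -0.707107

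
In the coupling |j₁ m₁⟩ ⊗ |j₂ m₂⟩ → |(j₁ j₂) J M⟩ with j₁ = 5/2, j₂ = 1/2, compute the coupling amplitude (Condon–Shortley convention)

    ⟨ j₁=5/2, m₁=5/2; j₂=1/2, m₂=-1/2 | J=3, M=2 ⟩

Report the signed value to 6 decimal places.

triangle: 0!*5!*1!/7! = 120/5040
(j±m)!: 5!*0!*0!*1!*5!*1! = 14400
prefactor² = (2J+1)*Δ*N² = 2400
  k=0: +1/(0!*0!*0!*0!*5!*1!) = 1/120
Σ = 1/120  ⇒  CG² = 2400*1/120² = 1/6
CG = +√(1/6) = +0.408248

+√(1/6) = +0.408248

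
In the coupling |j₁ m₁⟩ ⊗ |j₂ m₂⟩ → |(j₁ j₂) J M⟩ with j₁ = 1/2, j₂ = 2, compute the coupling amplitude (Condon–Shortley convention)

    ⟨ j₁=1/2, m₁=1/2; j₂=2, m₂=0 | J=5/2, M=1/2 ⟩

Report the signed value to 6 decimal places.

+√(3/5) = +0.774597

triangle: 0!*1!*4!/6! = 24/720
(j±m)!: 1!*0!*2!*2!*3!*2! = 48
prefactor² = (2J+1)*Δ*N² = 48/5
  k=0: +1/(0!*0!*0!*2!*1!*2!) = 1/4
Σ = 1/4  ⇒  CG² = 48/5*1/4² = 3/5
CG = +√(3/5) = +0.774597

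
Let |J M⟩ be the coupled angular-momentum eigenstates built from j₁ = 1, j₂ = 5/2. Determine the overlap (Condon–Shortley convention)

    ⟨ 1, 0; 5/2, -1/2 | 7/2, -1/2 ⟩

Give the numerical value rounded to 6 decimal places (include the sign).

√[8·0!2!5!/8! · 1!1!2!3!3!4!] = √(576/7)
  +(−1)^0/∏(0,0,1,2,1,3)! = 1/12  (running 1/12)
⟨..|..⟩ = √(576/7)·(1/12) = +0.755929

+0.755929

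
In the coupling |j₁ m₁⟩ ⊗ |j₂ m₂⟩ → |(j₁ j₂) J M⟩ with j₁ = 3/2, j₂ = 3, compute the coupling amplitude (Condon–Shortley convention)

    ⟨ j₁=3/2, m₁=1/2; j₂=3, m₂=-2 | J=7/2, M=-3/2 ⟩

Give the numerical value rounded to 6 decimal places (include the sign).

√[8·1!2!5!/9! · 2!1!1!5!2!5!] = √(6400/21)
  +(−1)^0/∏(0,1,1,1,1,4)! = 1/24  (running 1/24)
  +(−1)^1/∏(1,0,0,0,2,5)! = -1/240  (running 3/80)
⟨..|..⟩ = √(6400/21)·(3/80) = +0.654654

+√(3/7) = +0.654654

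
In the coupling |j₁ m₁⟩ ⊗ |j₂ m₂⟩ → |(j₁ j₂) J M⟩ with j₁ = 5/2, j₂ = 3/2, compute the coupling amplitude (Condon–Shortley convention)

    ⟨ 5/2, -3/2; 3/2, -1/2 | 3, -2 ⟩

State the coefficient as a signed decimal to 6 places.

−√(1/12) ≈ -0.288675

j₁+j₂−J=1  J+j₁−j₂=4  J−j₁+j₂=2  j₁+j₂+J+1=8
(j₁±m₁, j₂±m₂, J±M) = (1,4,1,2,1,5)
P² = 48
sum k=0..1:
  [0] +1/24 = 1/24
  [1] −1/12 = -1/12
S = -1/24
C² = P²·S² = 1/12 ; C = -0.288675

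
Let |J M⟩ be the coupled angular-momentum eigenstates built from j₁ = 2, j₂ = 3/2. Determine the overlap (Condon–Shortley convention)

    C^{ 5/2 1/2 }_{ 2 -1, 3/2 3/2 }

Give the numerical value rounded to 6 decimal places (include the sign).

-0.621059  (= −√(27/70))

j₁+j₂−J=1  J+j₁−j₂=3  J−j₁+j₂=2  j₁+j₂+J+1=7
(j₁±m₁, j₂±m₂, J±M) = (1,3,3,0,3,2)
P² = 216/35
sum k=1..1:
  [1] −1/4 = -1/4
S = -1/4
C² = P²·S² = 27/70 ; C = -0.621059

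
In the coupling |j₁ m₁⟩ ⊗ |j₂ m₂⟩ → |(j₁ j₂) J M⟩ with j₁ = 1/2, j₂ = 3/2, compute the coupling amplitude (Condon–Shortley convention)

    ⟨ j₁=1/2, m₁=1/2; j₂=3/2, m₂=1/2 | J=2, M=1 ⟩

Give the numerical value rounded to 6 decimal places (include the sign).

+√(3/4) = +0.866025

√[5·0!1!3!/5! · 1!0!2!1!3!1!] = √(3)
  +(−1)^0/∏(0,0,0,2,1,1)! = 1/2  (running 1/2)
⟨..|..⟩ = √(3)·(1/2) = +0.866025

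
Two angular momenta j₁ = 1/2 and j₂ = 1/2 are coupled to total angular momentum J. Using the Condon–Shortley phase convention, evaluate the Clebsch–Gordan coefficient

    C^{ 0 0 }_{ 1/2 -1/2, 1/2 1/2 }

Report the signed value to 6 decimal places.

√[1·1!0!0!/2! · 0!1!1!0!0!0!] = √(1/2)
  +(−1)^1/∏(1,0,0,0,0,0)! = -1  (running -1)
⟨..|..⟩ = √(1/2)·(-1) = -0.707107

-0.707107  (= −√(1/2))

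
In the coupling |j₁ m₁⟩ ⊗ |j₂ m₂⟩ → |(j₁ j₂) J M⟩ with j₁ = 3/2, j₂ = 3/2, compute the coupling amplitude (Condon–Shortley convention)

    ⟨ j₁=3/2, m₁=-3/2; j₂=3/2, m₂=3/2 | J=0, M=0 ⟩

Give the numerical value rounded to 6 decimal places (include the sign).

triangle: 3!·0!·0!/4! = 6/24
(j±m)!: 0!·3!·3!·0!·0!·0! = 36
prefactor² = (2J+1)·Δ·N² = 9
  k=3: −1/(3!·0!·0!·0!·0!·0!) = -1/6
Σ = -1/6  ⇒  CG² = 9·(-1/6)² = 1/4
CG = −√(1/4) = -0.500000

−√(1/4) = -0.500000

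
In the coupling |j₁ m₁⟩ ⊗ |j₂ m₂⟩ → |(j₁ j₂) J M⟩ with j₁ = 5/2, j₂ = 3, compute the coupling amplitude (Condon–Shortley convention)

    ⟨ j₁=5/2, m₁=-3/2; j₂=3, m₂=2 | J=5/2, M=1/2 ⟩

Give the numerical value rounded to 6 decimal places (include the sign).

j₁+j₂−J=3  J+j₁−j₂=2  J−j₁+j₂=3  j₁+j₂+J+1=9
(j₁±m₁, j₂±m₂, J±M) = (1,4,5,1,3,2)
P² = 288/7
sum k=2..3:
  [2] +1/24 = 1/24
  [3] −1/12 = -1/12
S = -1/24
C² = P²·S² = 1/14 ; C = -0.267261

−√(1/14) = -0.267261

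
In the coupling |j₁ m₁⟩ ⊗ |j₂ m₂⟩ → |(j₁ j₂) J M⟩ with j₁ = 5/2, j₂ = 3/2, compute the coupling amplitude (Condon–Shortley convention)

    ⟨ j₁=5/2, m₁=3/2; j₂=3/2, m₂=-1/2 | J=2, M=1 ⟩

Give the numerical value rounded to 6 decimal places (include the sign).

j₁+j₂−J=2  J+j₁−j₂=3  J−j₁+j₂=1  j₁+j₂+J+1=7
(j₁±m₁, j₂±m₂, J±M) = (4,1,1,2,3,1)
P² = 24/7
sum k=0..1:
  [0] +1/4 = 1/4
  [1] −1/6 = -1/6
S = 1/12
C² = P²·S² = 1/42 ; C = +0.154303

+√(1/42) = +0.154303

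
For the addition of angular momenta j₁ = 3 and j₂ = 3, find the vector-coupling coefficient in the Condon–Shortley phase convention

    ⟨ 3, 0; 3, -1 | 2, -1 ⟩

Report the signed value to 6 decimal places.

+0.154303

j₁+j₂−J=4  J+j₁−j₂=2  J−j₁+j₂=2  j₁+j₂+J+1=9
(j₁±m₁, j₂±m₂, J±M) = (3,3,2,4,1,3)
P² = 96/7
sum k=1..2:
  [1] −1/12 = -1/12
  [2] +1/8 = 1/8
S = 1/24
C² = P²·S² = 1/42 ; C = +0.154303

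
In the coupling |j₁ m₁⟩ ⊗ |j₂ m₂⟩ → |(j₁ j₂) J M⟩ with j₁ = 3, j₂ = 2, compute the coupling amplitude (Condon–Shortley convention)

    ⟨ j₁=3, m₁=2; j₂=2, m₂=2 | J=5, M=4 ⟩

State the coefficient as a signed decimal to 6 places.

+√(3/5) = +0.774597

triangle: 0!*6!*4!/11! = 17280/39916800
(j±m)!: 5!*1!*4!*0!*9!*1! = 1045094400
prefactor² = (2J+1)*Δ*N² = 4976640
  k=0: +1/(0!*0!*1!*4!*5!*0!) = 1/2880
Σ = 1/2880  ⇒  CG² = 4976640*1/2880² = 3/5
CG = +√(3/5) = +0.774597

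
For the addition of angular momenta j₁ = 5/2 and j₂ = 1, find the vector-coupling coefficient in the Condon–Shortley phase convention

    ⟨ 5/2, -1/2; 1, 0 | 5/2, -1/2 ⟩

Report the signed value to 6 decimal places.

-0.169031  (= −√(1/35))

√[6·1!4!1!/7! · 2!3!1!1!2!3!] = √(144/35)
  +(−1)^0/∏(0,1,3,1,1,0)! = 1/6  (running 1/6)
  +(−1)^1/∏(1,0,2,0,2,1)! = -1/4  (running -1/12)
⟨..|..⟩ = √(144/35)·(-1/12) = -0.169031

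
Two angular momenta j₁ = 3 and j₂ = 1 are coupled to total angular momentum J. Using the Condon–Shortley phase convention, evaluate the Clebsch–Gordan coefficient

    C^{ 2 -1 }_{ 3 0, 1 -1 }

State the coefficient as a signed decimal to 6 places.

+√(1/7) ≈ +0.377964

triangle: 2!*4!*0!/7! = 48/5040
(j±m)!: 3!*3!*0!*2!*1!*3! = 432
prefactor² = (2J+1)*Δ*N² = 144/7
  k=0: +1/(0!*2!*3!*0!*1!*0!) = 1/12
Σ = 1/12  ⇒  CG² = 144/7*1/12² = 1/7
CG = +√(1/7) = +0.377964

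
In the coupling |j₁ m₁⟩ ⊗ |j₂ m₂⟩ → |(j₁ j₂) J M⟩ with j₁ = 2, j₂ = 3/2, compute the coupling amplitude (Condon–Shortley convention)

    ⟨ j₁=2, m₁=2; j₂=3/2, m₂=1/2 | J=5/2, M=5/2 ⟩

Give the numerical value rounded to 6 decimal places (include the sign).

j₁+j₂−J=1  J+j₁−j₂=3  J−j₁+j₂=2  j₁+j₂+J+1=7
(j₁±m₁, j₂±m₂, J±M) = (4,0,2,1,5,0)
P² = 576/7
sum k=0..0:
  [0] +1/12 = 1/12
S = 1/12
C² = P²·S² = 4/7 ; C = +0.755929

+0.755929  (= +√(4/7))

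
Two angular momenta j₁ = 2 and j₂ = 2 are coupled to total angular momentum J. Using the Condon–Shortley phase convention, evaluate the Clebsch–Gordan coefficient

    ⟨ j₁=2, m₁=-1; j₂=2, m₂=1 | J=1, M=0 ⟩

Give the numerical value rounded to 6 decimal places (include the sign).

+0.316228  (= +√(1/10))

j₁+j₂−J=3  J+j₁−j₂=1  J−j₁+j₂=1  j₁+j₂+J+1=6
(j₁±m₁, j₂±m₂, J±M) = (1,3,3,1,1,1)
P² = 9/10
sum k=2..3:
  [2] +1/2 = 1/2
  [3] −1/6 = -1/6
S = 1/3
C² = P²·S² = 1/10 ; C = +0.316228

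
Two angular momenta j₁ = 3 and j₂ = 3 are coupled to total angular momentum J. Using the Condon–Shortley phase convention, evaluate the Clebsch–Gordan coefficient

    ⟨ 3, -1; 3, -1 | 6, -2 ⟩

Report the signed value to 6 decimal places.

+0.674200  (= +√(5/11))

j₁+j₂−J=0  J+j₁−j₂=6  J−j₁+j₂=6  j₁+j₂+J+1=13
(j₁±m₁, j₂±m₂, J±M) = (2,4,2,4,4,8)
P² = 26542080/11
sum k=0..0:
  [0] +1/2304 = 1/2304
S = 1/2304
C² = P²·S² = 5/11 ; C = +0.674200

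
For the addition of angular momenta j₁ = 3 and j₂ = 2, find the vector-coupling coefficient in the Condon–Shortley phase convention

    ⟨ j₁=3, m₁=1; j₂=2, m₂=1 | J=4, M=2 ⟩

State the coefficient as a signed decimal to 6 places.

triangle: 1!*5!*3!/10! = 720/3628800
(j±m)!: 4!*2!*3!*1!*6!*2! = 414720
prefactor² = (2J+1)*Δ*N² = 5184/7
  k=0: +1/(0!*1!*2!*3!*3!*0!) = 1/72
  k=1: −1/(1!*0!*1!*2!*4!*1!) = -1/48
Σ = -1/144  ⇒  CG² = 5184/7*(-1/144)² = 1/28
CG = −√(1/28) = -0.188982

-0.188982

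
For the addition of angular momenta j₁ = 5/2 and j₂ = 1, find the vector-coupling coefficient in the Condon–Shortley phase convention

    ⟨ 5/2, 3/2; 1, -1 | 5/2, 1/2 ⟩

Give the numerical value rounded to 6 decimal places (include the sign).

+0.676123  (= +√(16/35))

triangle: 1!·4!·1!/7! = 24/5040
(j±m)!: 4!·1!·0!·2!·3!·2! = 576
prefactor² = (2J+1)·Δ·N² = 576/35
  k=0: +1/(0!·1!·1!·0!·3!·1!) = 1/6
Σ = 1/6  ⇒  CG² = 576/35·1/6² = 16/35
CG = +√(16/35) = +0.676123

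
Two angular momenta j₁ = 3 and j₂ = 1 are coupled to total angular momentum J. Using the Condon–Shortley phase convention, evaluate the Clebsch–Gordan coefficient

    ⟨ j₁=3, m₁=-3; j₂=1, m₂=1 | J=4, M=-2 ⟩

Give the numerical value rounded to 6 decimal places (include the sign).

+0.188982

j₁+j₂−J=0  J+j₁−j₂=6  J−j₁+j₂=2  j₁+j₂+J+1=9
(j₁±m₁, j₂±m₂, J±M) = (0,6,2,0,2,6)
P² = 518400/7
sum k=0..0:
  [0] +1/1440 = 1/1440
S = 1/1440
C² = P²·S² = 1/28 ; C = +0.188982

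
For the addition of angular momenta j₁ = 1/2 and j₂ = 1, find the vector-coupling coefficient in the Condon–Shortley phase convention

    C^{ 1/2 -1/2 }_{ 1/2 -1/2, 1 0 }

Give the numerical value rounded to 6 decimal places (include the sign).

-0.577350  (= −√(1/3))

j₁+j₂−J=1  J+j₁−j₂=0  J−j₁+j₂=1  j₁+j₂+J+1=3
(j₁±m₁, j₂±m₂, J±M) = (0,1,1,1,0,1)
P² = 1/3
sum k=1..1:
  [1] −1/1 = -1
S = -1
C² = P²·S² = 1/3 ; C = -0.577350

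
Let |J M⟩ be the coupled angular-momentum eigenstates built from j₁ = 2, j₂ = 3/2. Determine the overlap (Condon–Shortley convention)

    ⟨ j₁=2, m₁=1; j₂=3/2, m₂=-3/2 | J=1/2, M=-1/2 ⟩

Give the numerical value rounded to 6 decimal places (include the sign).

+√(1/10) ≈ +0.316228

triangle: 3!·1!·0!/5! = 6/120
(j±m)!: 3!·1!·0!·3!·0!·1! = 36
prefactor² = (2J+1)·Δ·N² = 18/5
  k=0: +1/(0!·3!·1!·0!·0!·0!) = 1/6
Σ = 1/6  ⇒  CG² = 18/5·1/6² = 1/10
CG = +√(1/10) = +0.316228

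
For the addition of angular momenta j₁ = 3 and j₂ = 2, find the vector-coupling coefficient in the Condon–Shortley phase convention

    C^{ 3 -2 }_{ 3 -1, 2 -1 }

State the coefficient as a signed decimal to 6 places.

√[7·2!4!2!/9! · 2!4!1!3!1!5!] = √(64)
  +(−1)^0/∏(0,2,4,1,0,1)! = 1/48  (running 1/48)
  +(−1)^1/∏(1,1,3,0,1,2)! = -1/12  (running -1/16)
⟨..|..⟩ = √(64)·(-1/16) = -0.500000

−√(1/4) = -0.500000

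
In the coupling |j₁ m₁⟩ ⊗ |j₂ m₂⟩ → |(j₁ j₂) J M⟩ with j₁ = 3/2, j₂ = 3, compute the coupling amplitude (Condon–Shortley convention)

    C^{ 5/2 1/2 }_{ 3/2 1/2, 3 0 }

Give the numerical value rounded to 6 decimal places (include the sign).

j₁+j₂−J=2  J+j₁−j₂=1  J−j₁+j₂=4  j₁+j₂+J+1=8
(j₁±m₁, j₂±m₂, J±M) = (2,1,3,3,3,2)
P² = 216/35
sum k=0..1:
  [0] +1/12 = 1/12
  [1] −1/4 = -1/4
S = -1/6
C² = P²·S² = 6/35 ; C = -0.414039

−√(6/35) ≈ -0.414039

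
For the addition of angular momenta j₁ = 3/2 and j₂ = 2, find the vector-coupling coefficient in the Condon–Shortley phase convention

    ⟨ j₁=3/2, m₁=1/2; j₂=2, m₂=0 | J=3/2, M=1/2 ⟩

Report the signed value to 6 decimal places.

√[4·2!1!2!/6! · 2!1!2!2!2!1!] = √(16/45)
  +(−1)^0/∏(0,2,1,2,0,0)! = 1/4  (running 1/4)
  +(−1)^1/∏(1,1,0,1,1,1)! = -1  (running -3/4)
⟨..|..⟩ = √(16/45)·(-3/4) = -0.447214

−√(1/5) ≈ -0.447214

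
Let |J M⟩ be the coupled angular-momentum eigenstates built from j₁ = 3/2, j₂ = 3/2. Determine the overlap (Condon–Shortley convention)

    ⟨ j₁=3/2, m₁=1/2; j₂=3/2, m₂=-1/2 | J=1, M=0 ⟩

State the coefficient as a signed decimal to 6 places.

-0.223607

j₁+j₂−J=2  J+j₁−j₂=1  J−j₁+j₂=1  j₁+j₂+J+1=5
(j₁±m₁, j₂±m₂, J±M) = (2,1,1,2,1,1)
P² = 1/5
sum k=0..1:
  [0] +1/2 = 1/2
  [1] −1/1 = -1
S = -1/2
C² = P²·S² = 1/20 ; C = -0.223607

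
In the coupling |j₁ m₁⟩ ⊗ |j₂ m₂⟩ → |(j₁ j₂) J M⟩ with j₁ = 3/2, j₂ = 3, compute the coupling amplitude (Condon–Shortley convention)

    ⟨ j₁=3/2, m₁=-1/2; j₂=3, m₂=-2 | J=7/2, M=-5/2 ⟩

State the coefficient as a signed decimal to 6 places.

+√(1/7) = +0.377964

√[8·1!2!5!/9! · 1!2!1!5!1!6!] = √(6400/7)
  +(−1)^0/∏(0,1,2,1,0,4)! = 1/48  (running 1/48)
  +(−1)^1/∏(1,0,1,0,1,5)! = -1/120  (running 1/80)
⟨..|..⟩ = √(6400/7)·(1/80) = +0.377964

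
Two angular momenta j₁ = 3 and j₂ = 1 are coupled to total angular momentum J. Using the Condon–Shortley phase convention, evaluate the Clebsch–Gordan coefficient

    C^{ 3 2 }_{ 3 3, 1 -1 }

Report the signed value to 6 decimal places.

+0.500000

√[7·1!5!1!/8! · 6!0!0!2!5!1!] = √(3600)
  +(−1)^0/∏(0,1,0,0,5,1)! = 1/120  (running 1/120)
⟨..|..⟩ = √(3600)·(1/120) = +0.500000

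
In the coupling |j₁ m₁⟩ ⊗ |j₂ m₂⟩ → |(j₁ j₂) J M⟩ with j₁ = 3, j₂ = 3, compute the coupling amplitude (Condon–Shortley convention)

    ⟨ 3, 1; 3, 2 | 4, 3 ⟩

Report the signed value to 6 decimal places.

-0.301511

j₁+j₂−J=2  J+j₁−j₂=4  J−j₁+j₂=4  j₁+j₂+J+1=11
(j₁±m₁, j₂±m₂, J±M) = (4,2,5,1,7,1)
P² = 82944/11
sum k=1..2:
  [1] −1/144 = -1/144
  [2] +1/288 = 1/288
S = -1/288
C² = P²·S² = 1/11 ; C = -0.301511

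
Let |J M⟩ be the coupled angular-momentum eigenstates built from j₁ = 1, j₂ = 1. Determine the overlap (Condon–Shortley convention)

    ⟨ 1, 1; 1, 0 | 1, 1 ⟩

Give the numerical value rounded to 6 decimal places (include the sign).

+0.707107

j₁+j₂−J=1  J+j₁−j₂=1  J−j₁+j₂=1  j₁+j₂+J+1=4
(j₁±m₁, j₂±m₂, J±M) = (2,0,1,1,2,0)
P² = 1/2
sum k=0..0:
  [0] +1/1 = 1
S = 1
C² = P²·S² = 1/2 ; C = +0.707107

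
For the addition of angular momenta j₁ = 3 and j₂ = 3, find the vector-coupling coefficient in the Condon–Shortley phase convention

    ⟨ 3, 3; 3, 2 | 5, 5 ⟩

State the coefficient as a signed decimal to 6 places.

j₁+j₂−J=1  J+j₁−j₂=5  J−j₁+j₂=5  j₁+j₂+J+1=12
(j₁±m₁, j₂±m₂, J±M) = (6,0,5,1,10,0)
P² = 103680000
sum k=0..0:
  [0] +1/14400 = 1/14400
S = 1/14400
C² = P²·S² = 1/2 ; C = +0.707107

+0.707107  (= +√(1/2))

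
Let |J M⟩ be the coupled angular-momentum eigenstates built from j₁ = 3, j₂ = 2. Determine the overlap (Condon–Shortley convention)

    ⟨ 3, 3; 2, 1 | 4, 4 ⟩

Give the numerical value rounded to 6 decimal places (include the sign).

triangle: 1!×5!×3!/10! = 720/3628800
(j±m)!: 6!×0!×3!×1!×8!×0! = 174182400
prefactor² = (2J+1)×Δ×N² = 311040
  k=0: +1/(0!×1!×0!×3!×5!×0!) = 1/720
Σ = 1/720  ⇒  CG² = 311040×1/720² = 3/5
CG = +√(3/5) = +0.774597

+√(3/5) ≈ +0.774597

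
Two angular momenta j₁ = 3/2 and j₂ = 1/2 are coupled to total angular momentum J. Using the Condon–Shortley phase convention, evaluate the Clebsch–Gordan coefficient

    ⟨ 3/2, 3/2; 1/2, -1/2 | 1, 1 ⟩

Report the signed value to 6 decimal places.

j₁+j₂−J=1  J+j₁−j₂=2  J−j₁+j₂=0  j₁+j₂+J+1=4
(j₁±m₁, j₂±m₂, J±M) = (3,0,0,1,2,0)
P² = 3
sum k=0..0:
  [0] +1/2 = 1/2
S = 1/2
C² = P²·S² = 3/4 ; C = +0.866025

+√(3/4) ≈ +0.866025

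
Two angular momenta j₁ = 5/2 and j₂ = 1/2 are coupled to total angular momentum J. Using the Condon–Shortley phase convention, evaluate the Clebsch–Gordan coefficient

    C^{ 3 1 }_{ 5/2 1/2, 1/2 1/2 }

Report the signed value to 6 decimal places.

triangle: 0!*5!*1!/7! = 120/5040
(j±m)!: 3!*2!*1!*0!*4!*2! = 576
prefactor² = (2J+1)*Δ*N² = 96
  k=0: +1/(0!*0!*2!*1!*3!*0!) = 1/12
Σ = 1/12  ⇒  CG² = 96*1/12² = 2/3
CG = +√(2/3) = +0.816497

+0.816497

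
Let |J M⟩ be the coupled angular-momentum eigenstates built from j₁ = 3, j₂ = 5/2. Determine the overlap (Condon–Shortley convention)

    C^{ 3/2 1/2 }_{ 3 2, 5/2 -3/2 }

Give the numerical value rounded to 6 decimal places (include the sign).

√[4·4!2!1!/8! · 5!1!1!4!2!1!] = √(192/7)
  +(−1)^0/∏(0,4,1,1,1,0)! = 1/24  (running 1/24)
  +(−1)^1/∏(1,3,0,0,2,1)! = -1/12  (running -1/24)
⟨..|..⟩ = √(192/7)·(-1/24) = -0.218218

−√(1/21) = -0.218218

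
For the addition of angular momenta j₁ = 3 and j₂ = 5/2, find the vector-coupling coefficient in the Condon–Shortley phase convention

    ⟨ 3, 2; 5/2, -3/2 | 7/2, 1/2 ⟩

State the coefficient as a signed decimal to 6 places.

+0.563436  (= +√(20/63))

√[8·2!4!3!/10! · 5!1!1!4!4!3!] = √(9216/35)
  +(−1)^0/∏(0,2,1,1,3,2)! = 1/24  (running 1/24)
  +(−1)^1/∏(1,1,0,0,4,3)! = -1/144  (running 5/144)
⟨..|..⟩ = √(9216/35)·(5/144) = +0.563436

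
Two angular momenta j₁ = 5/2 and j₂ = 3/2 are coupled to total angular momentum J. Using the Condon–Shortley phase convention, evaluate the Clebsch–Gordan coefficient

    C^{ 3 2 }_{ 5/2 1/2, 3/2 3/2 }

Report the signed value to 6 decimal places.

−√(1/2) = -0.707107

j₁+j₂−J=1  J+j₁−j₂=4  J−j₁+j₂=2  j₁+j₂+J+1=8
(j₁±m₁, j₂±m₂, J±M) = (3,2,3,0,5,1)
P² = 72
sum k=1..1:
  [1] −1/12 = -1/12
S = -1/12
C² = P²·S² = 1/2 ; C = -0.707107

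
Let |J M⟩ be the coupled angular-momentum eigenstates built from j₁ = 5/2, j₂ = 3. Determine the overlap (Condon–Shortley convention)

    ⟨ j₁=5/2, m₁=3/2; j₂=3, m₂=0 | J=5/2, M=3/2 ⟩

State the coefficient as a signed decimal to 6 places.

triangle: 3!×2!×3!/9! = 72/362880
(j±m)!: 4!×1!×3!×3!×4!×1! = 20736
prefactor² = (2J+1)×Δ×N² = 864/35
  k=0: +1/(0!×3!×1!×3!×1!×0!) = 1/36
  k=1: −1/(1!×2!×0!×2!×2!×1!) = -1/8
Σ = -7/72  ⇒  CG² = 864/35×(-7/72)² = 7/30
CG = −√(7/30) = -0.483046

−√(7/30) = -0.483046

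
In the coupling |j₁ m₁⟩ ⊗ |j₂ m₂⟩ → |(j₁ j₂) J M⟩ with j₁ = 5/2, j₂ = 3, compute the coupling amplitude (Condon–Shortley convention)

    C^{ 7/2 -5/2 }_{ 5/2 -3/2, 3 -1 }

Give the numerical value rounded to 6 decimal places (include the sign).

√[8·2!3!4!/10! · 1!4!2!4!1!6!] = √(18432/35)
  +(−1)^1/∏(1,1,3,1,0,3)! = -1/36  (running -1/36)
  +(−1)^2/∏(2,0,2,0,1,4)! = 1/96  (running -5/288)
⟨..|..⟩ = √(18432/35)·(-5/288) = -0.398410

−√(10/63) = -0.398410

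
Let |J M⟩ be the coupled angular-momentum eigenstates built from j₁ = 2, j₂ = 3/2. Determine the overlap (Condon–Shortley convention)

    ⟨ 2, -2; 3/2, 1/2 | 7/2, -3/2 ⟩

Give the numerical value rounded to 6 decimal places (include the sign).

√[8·0!4!3!/8! · 0!4!2!1!2!5!] = √(2304/7)
  +(−1)^0/∏(0,0,4,2,0,1)! = 1/48  (running 1/48)
⟨..|..⟩ = √(2304/7)·(1/48) = +0.377964

+√(1/7) ≈ +0.377964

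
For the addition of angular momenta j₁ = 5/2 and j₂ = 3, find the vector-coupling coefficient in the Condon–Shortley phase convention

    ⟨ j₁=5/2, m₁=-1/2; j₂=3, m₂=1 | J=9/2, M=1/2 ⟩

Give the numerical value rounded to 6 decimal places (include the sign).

j₁+j₂−J=1  J+j₁−j₂=4  J−j₁+j₂=5  j₁+j₂+J+1=11
(j₁±m₁, j₂±m₂, J±M) = (2,3,4,2,5,4)
P² = 92160/77
sum k=0..1:
  [0] +1/144 = 1/144
  [1] −1/48 = -1/48
S = -1/72
C² = P²·S² = 160/693 ; C = -0.480500

-0.480500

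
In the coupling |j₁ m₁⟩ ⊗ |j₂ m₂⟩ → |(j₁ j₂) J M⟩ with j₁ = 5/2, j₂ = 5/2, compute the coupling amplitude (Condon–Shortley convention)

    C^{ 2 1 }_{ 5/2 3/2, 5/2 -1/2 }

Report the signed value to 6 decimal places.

-0.377964

j₁+j₂−J=3  J+j₁−j₂=2  J−j₁+j₂=2  j₁+j₂+J+1=8
(j₁±m₁, j₂±m₂, J±M) = (4,1,2,3,3,1)
P² = 36/7
sum k=0..1:
  [0] +1/12 = 1/12
  [1] −1/4 = -1/4
S = -1/6
C² = P²·S² = 1/7 ; C = -0.377964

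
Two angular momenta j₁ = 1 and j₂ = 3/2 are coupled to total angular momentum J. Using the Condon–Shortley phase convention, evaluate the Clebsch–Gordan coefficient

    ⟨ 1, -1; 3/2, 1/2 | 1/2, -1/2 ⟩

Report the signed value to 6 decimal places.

j₁+j₂−J=2  J+j₁−j₂=0  J−j₁+j₂=1  j₁+j₂+J+1=4
(j₁±m₁, j₂±m₂, J±M) = (0,2,2,1,0,1)
P² = 2/3
sum k=2..2:
  [2] +1/2 = 1/2
S = 1/2
C² = P²·S² = 1/6 ; C = +0.408248

+0.408248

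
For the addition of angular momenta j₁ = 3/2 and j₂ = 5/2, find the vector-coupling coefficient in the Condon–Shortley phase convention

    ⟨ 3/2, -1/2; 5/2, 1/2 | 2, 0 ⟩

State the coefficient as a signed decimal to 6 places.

-0.267261  (= −√(1/14))

triangle: 2!·1!·3!/7! = 12/5040
(j±m)!: 1!·2!·3!·2!·2!·2! = 96
prefactor² = (2J+1)·Δ·N² = 8/7
  k=1: −1/(1!·1!·1!·2!·0!·1!) = -1/2
  k=2: +1/(2!·0!·0!·1!·1!·2!) = 1/4
Σ = -1/4  ⇒  CG² = 8/7·(-1/4)² = 1/14
CG = −√(1/14) = -0.267261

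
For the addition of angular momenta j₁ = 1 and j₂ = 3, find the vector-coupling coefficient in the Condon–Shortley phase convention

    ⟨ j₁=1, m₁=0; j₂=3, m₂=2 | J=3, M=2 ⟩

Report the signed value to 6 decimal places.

-0.577350  (= −√(1/3))

j₁+j₂−J=1  J+j₁−j₂=1  J−j₁+j₂=5  j₁+j₂+J+1=8
(j₁±m₁, j₂±m₂, J±M) = (1,1,5,1,5,1)
P² = 300
sum k=0..1:
  [0] +1/120 = 1/120
  [1] −1/24 = -1/24
S = -1/30
C² = P²·S² = 1/3 ; C = -0.577350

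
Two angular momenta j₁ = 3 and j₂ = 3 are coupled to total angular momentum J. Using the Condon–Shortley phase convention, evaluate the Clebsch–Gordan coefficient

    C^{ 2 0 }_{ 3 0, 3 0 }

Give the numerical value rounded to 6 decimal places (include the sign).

+√(4/21) ≈ +0.436436

j₁+j₂−J=4  J+j₁−j₂=2  J−j₁+j₂=2  j₁+j₂+J+1=9
(j₁±m₁, j₂±m₂, J±M) = (3,3,3,3,2,2)
P² = 48/7
sum k=1..3:
  [1] −1/24 = -1/24
  [2] +1/4 = 1/4
  [3] −1/24 = -1/24
S = 1/6
C² = P²·S² = 4/21 ; C = +0.436436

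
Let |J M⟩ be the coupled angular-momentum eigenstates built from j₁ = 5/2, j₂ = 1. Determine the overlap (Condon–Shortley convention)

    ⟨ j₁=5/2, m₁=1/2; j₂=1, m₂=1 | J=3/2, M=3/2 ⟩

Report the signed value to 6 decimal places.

j₁+j₂−J=2  J+j₁−j₂=3  J−j₁+j₂=0  j₁+j₂+J+1=6
(j₁±m₁, j₂±m₂, J±M) = (3,2,2,0,3,0)
P² = 48/5
sum k=2..2:
  [2] +1/12 = 1/12
S = 1/12
C² = P²·S² = 1/15 ; C = +0.258199

+√(1/15) = +0.258199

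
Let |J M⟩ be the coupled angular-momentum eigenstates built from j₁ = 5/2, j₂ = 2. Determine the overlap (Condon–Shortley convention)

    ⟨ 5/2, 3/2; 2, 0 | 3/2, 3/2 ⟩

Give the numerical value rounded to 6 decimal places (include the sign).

j₁+j₂−J=3  J+j₁−j₂=2  J−j₁+j₂=1  j₁+j₂+J+1=7
(j₁±m₁, j₂±m₂, J±M) = (4,1,2,2,3,0)
P² = 192/35
sum k=1..1:
  [1] −1/4 = -1/4
S = -1/4
C² = P²·S² = 12/35 ; C = -0.585540

−√(12/35) = -0.585540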